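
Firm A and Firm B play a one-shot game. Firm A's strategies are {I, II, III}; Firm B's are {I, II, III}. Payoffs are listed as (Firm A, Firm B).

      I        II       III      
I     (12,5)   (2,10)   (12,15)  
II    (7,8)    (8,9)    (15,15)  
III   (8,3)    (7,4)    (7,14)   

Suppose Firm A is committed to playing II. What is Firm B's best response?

III

With Firm A fixed at II, Firm B's payoffs are: I → 8, II → 9, III → 15.
The maximum is 15, achieved by III.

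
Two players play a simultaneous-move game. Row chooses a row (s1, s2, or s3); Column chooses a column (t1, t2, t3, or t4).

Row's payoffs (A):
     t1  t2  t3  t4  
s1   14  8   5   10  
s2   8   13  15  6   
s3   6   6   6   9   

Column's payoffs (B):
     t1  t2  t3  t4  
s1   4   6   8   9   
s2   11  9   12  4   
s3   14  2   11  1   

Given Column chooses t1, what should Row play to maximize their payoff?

With Column fixed at t1, Row's payoffs are: s1 → 14, s2 → 8, s3 → 6.
The maximum is 14, achieved by s1.

s1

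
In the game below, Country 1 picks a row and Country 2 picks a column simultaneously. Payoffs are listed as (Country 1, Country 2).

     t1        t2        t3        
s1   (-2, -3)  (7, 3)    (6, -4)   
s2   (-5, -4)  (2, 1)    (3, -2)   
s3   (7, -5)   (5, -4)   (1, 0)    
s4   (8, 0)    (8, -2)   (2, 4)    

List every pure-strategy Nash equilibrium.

There is no pure-strategy Nash equilibrium

A profile is a Nash equilibrium when each player is best-responding to the other.
Country 1's best responses — vs t1: s4 (payoff 8); vs t2: s4 (payoff 8); vs t3: s1 (payoff 6).
Country 2's best responses — vs s1: t2 (payoff 3); vs s2: t2 (payoff 1); vs s3: t3 (payoff 0); vs s4: t3 (payoff 4).
No cell has both players best-responding. For instance, Country 1's best reply to t1 is s4, but against s4 Country 2 prefers t3 over t1.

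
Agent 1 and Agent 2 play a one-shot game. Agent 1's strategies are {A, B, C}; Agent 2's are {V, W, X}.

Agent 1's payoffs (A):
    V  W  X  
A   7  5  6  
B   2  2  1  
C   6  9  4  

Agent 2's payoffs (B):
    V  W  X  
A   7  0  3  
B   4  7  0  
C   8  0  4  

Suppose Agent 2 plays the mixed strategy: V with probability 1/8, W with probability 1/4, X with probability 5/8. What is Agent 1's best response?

Agent 1's best reply maximizes expected payoff against the mix.
A: (1/8)·7 + (1/4)·5 + (5/8)·6 = 47/8
B: (1/8)·2 + (1/4)·2 + (5/8)·1 = 11/8
C: (1/8)·6 + (1/4)·9 + (5/8)·4 = 11/2
Highest expected payoff is 47/8, from A.

A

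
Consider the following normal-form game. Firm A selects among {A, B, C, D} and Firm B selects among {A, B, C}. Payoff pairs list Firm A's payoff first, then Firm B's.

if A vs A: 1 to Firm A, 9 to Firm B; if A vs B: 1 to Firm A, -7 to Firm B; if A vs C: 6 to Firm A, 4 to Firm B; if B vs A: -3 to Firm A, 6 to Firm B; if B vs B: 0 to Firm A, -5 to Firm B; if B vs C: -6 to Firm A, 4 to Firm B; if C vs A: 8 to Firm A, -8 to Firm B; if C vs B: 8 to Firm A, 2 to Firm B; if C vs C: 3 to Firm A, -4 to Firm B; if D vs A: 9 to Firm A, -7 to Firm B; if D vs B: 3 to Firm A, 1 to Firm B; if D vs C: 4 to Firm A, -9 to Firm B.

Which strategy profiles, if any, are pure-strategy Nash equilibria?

(C, B)

Find each player's best response to every opponent strategy; NE are the intersections.
Firm A's best responses — vs A: D (payoff 9); vs B: C (payoff 8); vs C: A (payoff 6).
Firm B's best responses — vs A: A (payoff 9); vs B: A (payoff 6); vs C: B (payoff 2); vs D: B (payoff 1).
The only mutual best response is (C, B); neither player gains by switching there.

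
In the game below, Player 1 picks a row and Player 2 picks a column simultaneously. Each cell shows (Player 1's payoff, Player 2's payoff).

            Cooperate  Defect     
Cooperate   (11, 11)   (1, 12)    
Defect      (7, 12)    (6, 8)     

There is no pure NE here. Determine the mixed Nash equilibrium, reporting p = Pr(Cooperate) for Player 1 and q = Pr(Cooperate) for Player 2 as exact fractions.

Each player's mixing probability is pinned down by making the *other* player indifferent.
Player 2 indifferent between Cooperate and Defect: p·11 + (1−p)·12 = p·12 + (1−p)·8 ⟹ 12 + (-1)p = 8 + 4p ⟹ p = 4/5.
Player 1 indifferent between Cooperate and Defect: q·11 + (1−q)·1 = q·7 + (1−q)·6 ⟹ 1 + 10q = 6 + 1q ⟹ q = 5/9.

p = 4/5, q = 5/9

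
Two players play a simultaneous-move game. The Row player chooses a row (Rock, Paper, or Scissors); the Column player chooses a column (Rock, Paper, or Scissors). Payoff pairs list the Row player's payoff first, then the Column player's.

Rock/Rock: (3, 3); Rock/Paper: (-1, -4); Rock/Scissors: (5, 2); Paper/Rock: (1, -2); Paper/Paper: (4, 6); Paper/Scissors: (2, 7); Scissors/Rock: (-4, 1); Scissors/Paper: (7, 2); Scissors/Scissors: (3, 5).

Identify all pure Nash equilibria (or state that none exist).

(Rock, Rock)

Find each player's best response to every opponent strategy; NE are the intersections.
The Row player's best responses — vs Rock: Rock (payoff 3); vs Paper: Scissors (payoff 7); vs Scissors: Rock (payoff 5).
The Column player's best responses — vs Rock: Rock (payoff 3); vs Paper: Scissors (payoff 7); vs Scissors: Scissors (payoff 5).
The only mutual best response is (Rock, Rock); neither player gains by switching there.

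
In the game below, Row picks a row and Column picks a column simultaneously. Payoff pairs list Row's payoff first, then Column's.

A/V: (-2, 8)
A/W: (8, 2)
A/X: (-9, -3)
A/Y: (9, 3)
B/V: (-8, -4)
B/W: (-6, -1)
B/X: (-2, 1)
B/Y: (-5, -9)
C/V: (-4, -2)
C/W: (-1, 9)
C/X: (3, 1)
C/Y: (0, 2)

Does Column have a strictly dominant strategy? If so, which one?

Check whether one of Column's strategies beats all alternatives regardless of what the opponent does.
V is not dominant: against B, W gives -1 > -4.
W is not dominant: against A, V gives 8 > 2.
X is not dominant: against A, V gives 8 > -3.
Y is not dominant: against A, V gives 8 > 3.
No single strategy is best against every opponent action.

None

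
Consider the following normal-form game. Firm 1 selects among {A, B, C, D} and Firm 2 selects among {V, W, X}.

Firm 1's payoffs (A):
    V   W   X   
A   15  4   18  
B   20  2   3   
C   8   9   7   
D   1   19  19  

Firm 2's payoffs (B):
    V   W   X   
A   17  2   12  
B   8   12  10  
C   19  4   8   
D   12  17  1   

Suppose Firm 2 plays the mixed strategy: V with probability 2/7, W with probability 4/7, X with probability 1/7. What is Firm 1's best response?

D

Compute Firm 1's expected payoff from each pure strategy against the given mix.
A: (2/7)·15 + (4/7)·4 + (1/7)·18 = 64/7
B: (2/7)·20 + (4/7)·2 + (1/7)·3 = 51/7
C: (2/7)·8 + (4/7)·9 + (1/7)·7 = 59/7
D: (2/7)·1 + (4/7)·19 + (1/7)·19 = 97/7
Highest expected payoff is 97/7, from D.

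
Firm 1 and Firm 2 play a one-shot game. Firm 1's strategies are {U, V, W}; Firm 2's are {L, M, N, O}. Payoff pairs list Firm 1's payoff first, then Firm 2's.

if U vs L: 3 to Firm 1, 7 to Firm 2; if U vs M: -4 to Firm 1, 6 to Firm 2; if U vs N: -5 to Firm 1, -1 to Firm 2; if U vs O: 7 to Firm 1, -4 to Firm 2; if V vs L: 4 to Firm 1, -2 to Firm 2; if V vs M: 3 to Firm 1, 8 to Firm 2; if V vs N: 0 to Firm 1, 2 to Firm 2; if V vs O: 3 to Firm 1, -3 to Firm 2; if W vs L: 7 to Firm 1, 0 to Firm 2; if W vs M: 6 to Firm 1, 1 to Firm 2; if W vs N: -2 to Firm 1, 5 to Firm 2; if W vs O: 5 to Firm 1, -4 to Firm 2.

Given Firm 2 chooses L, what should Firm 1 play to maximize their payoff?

W

With Firm 2 fixed at L, Firm 1's payoffs are: U → 3, V → 4, W → 7.
The maximum is 7, achieved by W.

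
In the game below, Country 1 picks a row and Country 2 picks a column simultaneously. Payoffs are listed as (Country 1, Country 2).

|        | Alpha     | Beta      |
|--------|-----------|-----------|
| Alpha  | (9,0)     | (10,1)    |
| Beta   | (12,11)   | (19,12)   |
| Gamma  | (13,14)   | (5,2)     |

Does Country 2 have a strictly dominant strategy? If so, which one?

A strategy is strictly dominant if it gives Country 2 a strictly higher payoff than every other strategy, against every choice by the opponent.
Alpha is not dominant: against Alpha, Beta gives 1 > 0.
Beta is not dominant: against Gamma, Alpha gives 14 > 2.
No single strategy is best against every opponent action.

None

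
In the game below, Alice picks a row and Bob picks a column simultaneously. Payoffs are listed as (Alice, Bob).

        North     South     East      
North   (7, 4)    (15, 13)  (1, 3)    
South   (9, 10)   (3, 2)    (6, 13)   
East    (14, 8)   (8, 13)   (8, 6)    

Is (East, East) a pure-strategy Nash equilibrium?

Holding Bob at East: Alice gets 8 from East, versus 1 from North, 6 from South. No profitable deviation for Alice.
Holding Alice at East: Bob gets 6 from East but could get 13 by switching to South. Bob has a profitable deviation.

No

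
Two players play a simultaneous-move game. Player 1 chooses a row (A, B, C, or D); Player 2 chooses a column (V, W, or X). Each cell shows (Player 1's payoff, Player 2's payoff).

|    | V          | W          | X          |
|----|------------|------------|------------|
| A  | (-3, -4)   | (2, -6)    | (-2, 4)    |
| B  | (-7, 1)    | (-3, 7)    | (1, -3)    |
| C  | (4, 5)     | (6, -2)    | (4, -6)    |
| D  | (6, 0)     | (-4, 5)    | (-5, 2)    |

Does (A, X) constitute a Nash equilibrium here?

Holding Player 2 at X: Player 1 gets -2 from A but could get 4 by switching to C. Player 1 has a profitable deviation.

No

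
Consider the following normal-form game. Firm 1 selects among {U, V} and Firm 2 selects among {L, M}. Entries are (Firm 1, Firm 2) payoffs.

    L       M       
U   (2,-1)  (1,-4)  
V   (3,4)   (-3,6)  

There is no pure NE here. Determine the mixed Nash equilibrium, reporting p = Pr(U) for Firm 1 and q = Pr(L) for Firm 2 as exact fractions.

p = 2/5, q = 4/5

In a mixed NE each player is indifferent between their pure strategies, so the opponent's mix sets the indifference.
Firm 2 indifferent between L and M: p·(-1) + (1−p)·4 = p·(-4) + (1−p)·6 ⟹ 4 + (-5)p = 6 + (-10)p ⟹ p = 2/5.
Firm 1 indifferent between U and V: q·2 + (1−q)·1 = q·3 + (1−q)·(-3) ⟹ 1 + 1q = (-3) + 6q ⟹ q = 4/5.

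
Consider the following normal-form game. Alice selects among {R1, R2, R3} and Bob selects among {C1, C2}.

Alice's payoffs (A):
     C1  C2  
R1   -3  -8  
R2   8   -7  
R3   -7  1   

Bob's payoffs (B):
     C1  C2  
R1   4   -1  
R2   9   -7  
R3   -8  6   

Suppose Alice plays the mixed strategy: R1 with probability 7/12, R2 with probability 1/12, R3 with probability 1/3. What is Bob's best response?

Compute Bob's expected payoff from each pure strategy against the given mix.
C1: (7/12)·4 + (1/12)·9 + (1/3)·(-8) = 5/12
C2: (7/12)·(-1) + (1/12)·(-7) + (1/3)·6 = 5/6
Highest expected payoff is 5/6, from C2.

C2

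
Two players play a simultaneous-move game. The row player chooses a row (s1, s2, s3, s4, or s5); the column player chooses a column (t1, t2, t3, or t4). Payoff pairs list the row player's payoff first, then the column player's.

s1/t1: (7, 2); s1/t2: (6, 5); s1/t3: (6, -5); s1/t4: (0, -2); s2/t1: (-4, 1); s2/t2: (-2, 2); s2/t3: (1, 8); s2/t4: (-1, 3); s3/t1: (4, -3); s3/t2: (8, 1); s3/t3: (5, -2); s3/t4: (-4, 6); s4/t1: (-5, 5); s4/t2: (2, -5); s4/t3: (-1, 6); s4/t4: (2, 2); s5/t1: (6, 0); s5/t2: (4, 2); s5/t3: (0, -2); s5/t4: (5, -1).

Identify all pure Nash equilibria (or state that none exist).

Check mutual best responses: a cell is a NE iff neither player can gain by unilaterally deviating.
The row player's best responses — vs t1: s1 (payoff 7); vs t2: s3 (payoff 8); vs t3: s1 (payoff 6); vs t4: s5 (payoff 5).
The column player's best responses — vs s1: t2 (payoff 5); vs s2: t3 (payoff 8); vs s3: t4 (payoff 6); vs s4: t3 (payoff 6); vs s5: t2 (payoff 2).
No cell has both players best-responding. For instance, the row player's best reply to t4 is s5, but against s5 the column player prefers t2 over t4.

There is no pure-strategy Nash equilibrium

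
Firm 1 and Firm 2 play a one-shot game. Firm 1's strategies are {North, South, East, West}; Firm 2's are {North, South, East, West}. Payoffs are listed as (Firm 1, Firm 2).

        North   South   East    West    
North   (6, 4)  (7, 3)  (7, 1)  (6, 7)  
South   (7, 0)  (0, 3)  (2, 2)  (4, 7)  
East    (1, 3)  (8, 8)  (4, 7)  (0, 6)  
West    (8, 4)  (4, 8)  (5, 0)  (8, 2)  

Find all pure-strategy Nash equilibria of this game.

(East, South)

Check mutual best responses: a cell is a NE iff neither player can gain by unilaterally deviating.
Firm 1's best responses — vs North: West (payoff 8); vs South: East (payoff 8); vs East: North (payoff 7); vs West: West (payoff 8).
Firm 2's best responses — vs North: West (payoff 7); vs South: West (payoff 7); vs East: South (payoff 8); vs West: South (payoff 8).
The only mutual best response is (East, South); neither player gains by switching there.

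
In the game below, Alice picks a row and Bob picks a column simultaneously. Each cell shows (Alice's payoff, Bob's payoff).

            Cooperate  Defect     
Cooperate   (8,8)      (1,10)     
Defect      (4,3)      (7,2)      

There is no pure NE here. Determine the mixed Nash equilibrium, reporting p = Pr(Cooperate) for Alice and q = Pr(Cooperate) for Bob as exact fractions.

p = 1/3, q = 3/5

In a mixed NE each player is indifferent between their pure strategies, so the opponent's mix sets the indifference.
Bob indifferent between Cooperate and Defect: p·8 + (1−p)·3 = p·10 + (1−p)·2 ⟹ 3 + 5p = 2 + 8p ⟹ p = 1/3.
Alice indifferent between Cooperate and Defect: q·8 + (1−q)·1 = q·4 + (1−q)·7 ⟹ 1 + 7q = 7 + (-3)q ⟹ q = 3/5.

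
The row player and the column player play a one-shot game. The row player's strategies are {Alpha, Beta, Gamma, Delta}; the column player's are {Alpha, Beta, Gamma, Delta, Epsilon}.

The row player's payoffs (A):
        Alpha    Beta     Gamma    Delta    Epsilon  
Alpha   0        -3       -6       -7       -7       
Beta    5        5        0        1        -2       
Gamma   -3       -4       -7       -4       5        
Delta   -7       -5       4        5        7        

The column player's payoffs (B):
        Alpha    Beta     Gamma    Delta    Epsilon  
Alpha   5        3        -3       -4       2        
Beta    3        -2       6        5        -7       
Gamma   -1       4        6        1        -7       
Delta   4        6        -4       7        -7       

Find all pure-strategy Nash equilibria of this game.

Check mutual best responses: a cell is a NE iff neither player can gain by unilaterally deviating.
The row player's best responses — vs Alpha: Beta (payoff 5); vs Beta: Beta (payoff 5); vs Gamma: Delta (payoff 4); vs Delta: Delta (payoff 5); vs Epsilon: Delta (payoff 7).
The column player's best responses — vs Alpha: Alpha (payoff 5); vs Beta: Gamma (payoff 6); vs Gamma: Gamma (payoff 6); vs Delta: Delta (payoff 7).
The only mutual best response is (Delta, Delta); neither player gains by switching there.

(Delta, Delta)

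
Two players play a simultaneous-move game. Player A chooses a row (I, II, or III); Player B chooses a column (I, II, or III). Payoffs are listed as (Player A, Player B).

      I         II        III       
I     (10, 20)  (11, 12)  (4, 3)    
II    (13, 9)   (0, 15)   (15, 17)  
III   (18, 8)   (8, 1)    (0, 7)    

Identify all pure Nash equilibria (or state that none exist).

(II, III) and (III, I)

Find each player's best response to every opponent strategy; NE are the intersections.
Player A's best responses — vs I: III (payoff 18); vs II: I (payoff 11); vs III: II (payoff 15).
Player B's best responses — vs I: I (payoff 20); vs II: III (payoff 17); vs III: I (payoff 8).
Mutual best responses occur at (II, III) and (III, I); at each, neither player gains by switching.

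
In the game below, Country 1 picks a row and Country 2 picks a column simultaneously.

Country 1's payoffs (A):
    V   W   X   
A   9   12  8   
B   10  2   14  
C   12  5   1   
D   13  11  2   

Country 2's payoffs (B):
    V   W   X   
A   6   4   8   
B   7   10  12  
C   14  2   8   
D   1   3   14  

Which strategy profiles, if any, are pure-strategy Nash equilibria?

(B, X)

Check mutual best responses: a cell is a NE iff neither player can gain by unilaterally deviating.
Country 1's best responses — vs V: D (payoff 13); vs W: A (payoff 12); vs X: B (payoff 14).
Country 2's best responses — vs A: X (payoff 8); vs B: X (payoff 12); vs C: V (payoff 14); vs D: X (payoff 14).
The only mutual best response is (B, X); neither player gains by switching there.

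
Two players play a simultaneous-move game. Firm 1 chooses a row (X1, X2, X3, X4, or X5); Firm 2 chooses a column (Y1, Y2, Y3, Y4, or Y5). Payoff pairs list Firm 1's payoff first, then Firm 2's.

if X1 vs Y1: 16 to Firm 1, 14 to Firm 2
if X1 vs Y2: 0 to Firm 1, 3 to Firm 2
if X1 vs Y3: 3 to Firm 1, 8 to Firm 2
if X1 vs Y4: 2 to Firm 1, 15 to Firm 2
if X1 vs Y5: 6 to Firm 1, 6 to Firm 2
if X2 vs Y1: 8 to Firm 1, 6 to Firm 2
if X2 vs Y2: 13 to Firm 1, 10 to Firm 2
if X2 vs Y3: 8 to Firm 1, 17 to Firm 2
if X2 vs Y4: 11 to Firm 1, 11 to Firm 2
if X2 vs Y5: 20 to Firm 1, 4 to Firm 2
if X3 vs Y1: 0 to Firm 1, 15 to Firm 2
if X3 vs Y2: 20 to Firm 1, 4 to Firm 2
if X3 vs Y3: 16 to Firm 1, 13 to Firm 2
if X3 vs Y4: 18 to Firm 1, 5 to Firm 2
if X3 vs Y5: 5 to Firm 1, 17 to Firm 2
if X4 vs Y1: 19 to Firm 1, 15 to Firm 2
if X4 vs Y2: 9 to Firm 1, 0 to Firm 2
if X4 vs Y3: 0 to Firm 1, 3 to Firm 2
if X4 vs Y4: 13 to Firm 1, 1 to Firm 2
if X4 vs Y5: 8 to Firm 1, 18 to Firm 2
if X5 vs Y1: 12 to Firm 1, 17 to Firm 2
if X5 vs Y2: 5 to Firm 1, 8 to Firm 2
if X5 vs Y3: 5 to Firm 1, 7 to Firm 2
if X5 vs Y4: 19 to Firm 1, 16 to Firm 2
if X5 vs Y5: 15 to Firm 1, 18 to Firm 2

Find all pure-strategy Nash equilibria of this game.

Check mutual best responses: a cell is a NE iff neither player can gain by unilaterally deviating.
Firm 1's best responses — vs Y1: X4 (payoff 19); vs Y2: X3 (payoff 20); vs Y3: X3 (payoff 16); vs Y4: X5 (payoff 19); vs Y5: X2 (payoff 20).
Firm 2's best responses — vs X1: Y4 (payoff 15); vs X2: Y3 (payoff 17); vs X3: Y5 (payoff 17); vs X4: Y5 (payoff 18); vs X5: Y5 (payoff 18).
No cell has both players best-responding. For instance, Firm 1's best reply to Y2 is X3, but against X3 Firm 2 prefers Y5 over Y2.

No pure-strategy Nash equilibrium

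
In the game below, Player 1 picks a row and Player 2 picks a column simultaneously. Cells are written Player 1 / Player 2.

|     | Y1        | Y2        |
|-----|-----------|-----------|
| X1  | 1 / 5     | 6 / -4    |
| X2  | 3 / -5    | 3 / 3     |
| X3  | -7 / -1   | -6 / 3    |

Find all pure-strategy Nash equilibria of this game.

A profile is a Nash equilibrium when each player is best-responding to the other.
Player 1's best responses — vs Y1: X2 (payoff 3); vs Y2: X1 (payoff 6).
Player 2's best responses — vs X1: Y1 (payoff 5); vs X2: Y2 (payoff 3); vs X3: Y2 (payoff 3).
No cell has both players best-responding. For instance, Player 1's best reply to Y1 is X2, but against X2 Player 2 prefers Y2 over Y1.

None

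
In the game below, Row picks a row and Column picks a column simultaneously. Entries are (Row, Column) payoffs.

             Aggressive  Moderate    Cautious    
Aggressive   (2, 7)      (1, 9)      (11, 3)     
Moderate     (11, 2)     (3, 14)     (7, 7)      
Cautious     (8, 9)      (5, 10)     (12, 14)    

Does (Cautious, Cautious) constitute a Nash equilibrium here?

Yes

Holding Column at Cautious: Row gets 12 from Cautious, versus 11 from Aggressive, 7 from Moderate. No profitable deviation for Row.
Holding Row at Cautious: Column gets 14 from Cautious, versus 9 from Aggressive, 10 from Moderate. No profitable deviation for Column either.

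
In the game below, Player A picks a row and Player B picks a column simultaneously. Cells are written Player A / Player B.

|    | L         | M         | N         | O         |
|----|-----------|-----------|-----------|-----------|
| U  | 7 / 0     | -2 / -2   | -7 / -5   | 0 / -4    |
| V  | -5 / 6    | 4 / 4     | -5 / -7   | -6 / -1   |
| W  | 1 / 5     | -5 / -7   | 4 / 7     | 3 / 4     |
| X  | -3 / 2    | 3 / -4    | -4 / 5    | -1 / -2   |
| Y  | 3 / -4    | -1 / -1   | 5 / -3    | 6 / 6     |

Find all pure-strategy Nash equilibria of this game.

Check mutual best responses: a cell is a NE iff neither player can gain by unilaterally deviating.
Player A's best responses — vs L: U (payoff 7); vs M: V (payoff 4); vs N: Y (payoff 5); vs O: Y (payoff 6).
Player B's best responses — vs U: L (payoff 0); vs V: L (payoff 6); vs W: N (payoff 7); vs X: N (payoff 5); vs Y: O (payoff 6).
Mutual best responses occur at (U, L) and (Y, O); at each, neither player gains by switching.

(U, L) and (Y, O)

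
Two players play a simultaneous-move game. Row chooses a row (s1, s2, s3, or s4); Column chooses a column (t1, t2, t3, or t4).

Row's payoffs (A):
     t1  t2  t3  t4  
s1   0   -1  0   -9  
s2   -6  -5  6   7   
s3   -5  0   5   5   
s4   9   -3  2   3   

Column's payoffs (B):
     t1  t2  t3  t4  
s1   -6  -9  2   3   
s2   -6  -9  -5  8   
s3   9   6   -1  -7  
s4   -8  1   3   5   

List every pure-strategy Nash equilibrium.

A profile is a Nash equilibrium when each player is best-responding to the other.
Row's best responses — vs t1: s4 (payoff 9); vs t2: s3 (payoff 0); vs t3: s2 (payoff 6); vs t4: s2 (payoff 7).
Column's best responses — vs s1: t4 (payoff 3); vs s2: t4 (payoff 8); vs s3: t1 (payoff 9); vs s4: t4 (payoff 5).
The only mutual best response is (s2, t4); neither player gains by switching there.

(s2, t4)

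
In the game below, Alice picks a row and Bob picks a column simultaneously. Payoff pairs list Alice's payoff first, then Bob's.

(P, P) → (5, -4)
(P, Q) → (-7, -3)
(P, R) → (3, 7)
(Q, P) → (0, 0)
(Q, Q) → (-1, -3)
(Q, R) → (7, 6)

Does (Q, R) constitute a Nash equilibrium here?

Yes

Holding Bob at R: Alice gets 7 from Q, versus 3 from P. No profitable deviation for Alice.
Holding Alice at Q: Bob gets 6 from R, versus 0 from P, -3 from Q. No profitable deviation for Bob either.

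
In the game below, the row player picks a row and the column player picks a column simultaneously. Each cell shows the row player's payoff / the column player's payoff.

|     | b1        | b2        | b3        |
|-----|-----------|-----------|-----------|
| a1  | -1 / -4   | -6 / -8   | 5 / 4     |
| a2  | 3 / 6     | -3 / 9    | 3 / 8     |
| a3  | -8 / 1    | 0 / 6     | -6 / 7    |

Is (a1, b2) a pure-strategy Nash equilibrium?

No

Holding the column player at b2: the row player gets -6 from a1 but could get 0 by switching to a3. The row player has a profitable deviation.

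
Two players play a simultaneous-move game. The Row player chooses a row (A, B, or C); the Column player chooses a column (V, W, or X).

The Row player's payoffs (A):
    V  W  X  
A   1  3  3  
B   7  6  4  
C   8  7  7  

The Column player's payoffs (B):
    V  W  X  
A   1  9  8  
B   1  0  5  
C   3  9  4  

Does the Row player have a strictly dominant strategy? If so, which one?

Check whether one of the Row player's strategies beats all alternatives regardless of what the opponent does.
C strictly dominates: vs V: 8 > each of {1, 7}; vs W: 7 > each of {3, 6}; vs X: 7 > each of {3, 4}.

C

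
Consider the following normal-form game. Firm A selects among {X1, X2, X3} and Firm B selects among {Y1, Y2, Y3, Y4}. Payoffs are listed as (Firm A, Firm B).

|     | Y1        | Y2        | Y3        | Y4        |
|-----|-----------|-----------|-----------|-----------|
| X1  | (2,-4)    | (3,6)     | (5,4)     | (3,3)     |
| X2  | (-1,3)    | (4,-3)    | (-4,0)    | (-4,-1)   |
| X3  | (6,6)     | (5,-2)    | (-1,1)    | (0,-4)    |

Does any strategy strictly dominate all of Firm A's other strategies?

No strictly dominant strategy

A strategy is strictly dominant if it gives Firm A a strictly higher payoff than every other strategy, against every choice by the opponent.
X1 is not dominant: against Y1, X3 gives 6 > 2.
X2 is not dominant: against Y1, X1 gives 2 > -1.
X3 is not dominant: against Y3, X1 gives 5 > -1.
No single strategy is best against every opponent action.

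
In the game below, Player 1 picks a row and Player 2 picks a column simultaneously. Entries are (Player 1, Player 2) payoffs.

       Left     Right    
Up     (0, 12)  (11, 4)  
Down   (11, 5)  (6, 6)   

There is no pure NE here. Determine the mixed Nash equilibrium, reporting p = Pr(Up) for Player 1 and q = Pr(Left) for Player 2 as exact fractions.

In a mixed NE each player is indifferent between their pure strategies, so the opponent's mix sets the indifference.
Player 2 indifferent between Left and Right: p·12 + (1−p)·5 = p·4 + (1−p)·6 ⟹ 5 + 7p = 6 + (-2)p ⟹ p = 1/9.
Player 1 indifferent between Up and Down: q·0 + (1−q)·11 = q·11 + (1−q)·6 ⟹ 11 + (-11)q = 6 + 5q ⟹ q = 5/16.

p = 1/9, q = 5/16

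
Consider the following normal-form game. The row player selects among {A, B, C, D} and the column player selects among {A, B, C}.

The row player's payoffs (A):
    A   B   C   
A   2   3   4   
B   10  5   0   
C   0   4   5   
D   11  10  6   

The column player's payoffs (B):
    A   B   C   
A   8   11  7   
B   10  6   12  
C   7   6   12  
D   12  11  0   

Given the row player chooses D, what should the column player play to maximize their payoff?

A

With the row player fixed at D, the column player's payoffs are: A → 12, B → 11, C → 0.
The maximum is 12, achieved by A.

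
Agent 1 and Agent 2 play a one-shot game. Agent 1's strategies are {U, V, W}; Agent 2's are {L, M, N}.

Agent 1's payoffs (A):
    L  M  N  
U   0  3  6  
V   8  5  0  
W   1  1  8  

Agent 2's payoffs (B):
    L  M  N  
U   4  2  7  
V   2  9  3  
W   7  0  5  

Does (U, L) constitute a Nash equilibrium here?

No

Holding Agent 2 at L: Agent 1 gets 0 from U but could get 8 by switching to V. Agent 1 has a profitable deviation.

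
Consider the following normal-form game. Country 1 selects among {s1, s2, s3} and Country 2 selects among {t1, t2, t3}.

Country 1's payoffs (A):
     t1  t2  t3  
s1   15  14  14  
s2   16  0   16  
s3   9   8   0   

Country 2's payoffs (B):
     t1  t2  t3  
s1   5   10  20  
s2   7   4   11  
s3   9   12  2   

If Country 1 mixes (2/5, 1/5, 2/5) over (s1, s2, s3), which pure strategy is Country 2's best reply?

Compute Country 2's expected payoff from each pure strategy against the given mix.
t1: (2/5)·5 + (1/5)·7 + (2/5)·9 = 7
t2: (2/5)·10 + (1/5)·4 + (2/5)·12 = 48/5
t3: (2/5)·20 + (1/5)·11 + (2/5)·2 = 11
Highest expected payoff is 11, from t3.

t3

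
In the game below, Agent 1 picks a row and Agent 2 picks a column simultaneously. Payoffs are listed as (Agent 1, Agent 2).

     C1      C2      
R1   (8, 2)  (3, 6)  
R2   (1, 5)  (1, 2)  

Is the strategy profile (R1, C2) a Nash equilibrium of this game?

Yes

Holding Agent 2 at C2: Agent 1 gets 3 from R1, versus 1 from R2. No profitable deviation for Agent 1.
Holding Agent 1 at R1: Agent 2 gets 6 from C2, versus 2 from C1. No profitable deviation for Agent 2 either.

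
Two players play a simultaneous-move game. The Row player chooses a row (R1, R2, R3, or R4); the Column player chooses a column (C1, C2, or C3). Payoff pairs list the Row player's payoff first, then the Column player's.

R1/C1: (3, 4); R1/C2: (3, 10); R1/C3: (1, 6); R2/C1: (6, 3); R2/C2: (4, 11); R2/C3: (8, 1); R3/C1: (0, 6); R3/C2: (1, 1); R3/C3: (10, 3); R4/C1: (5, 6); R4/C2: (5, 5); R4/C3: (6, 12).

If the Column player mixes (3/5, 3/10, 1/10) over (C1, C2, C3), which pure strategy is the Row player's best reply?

R2

Compute the Row player's expected payoff from each pure strategy against the given mix.
R1: (3/5)·3 + (3/10)·3 + (1/10)·1 = 14/5
R2: (3/5)·6 + (3/10)·4 + (1/10)·8 = 28/5
R3: (3/5)·0 + (3/10)·1 + (1/10)·10 = 13/10
R4: (3/5)·5 + (3/10)·5 + (1/10)·6 = 51/10
Highest expected payoff is 28/5, from R2.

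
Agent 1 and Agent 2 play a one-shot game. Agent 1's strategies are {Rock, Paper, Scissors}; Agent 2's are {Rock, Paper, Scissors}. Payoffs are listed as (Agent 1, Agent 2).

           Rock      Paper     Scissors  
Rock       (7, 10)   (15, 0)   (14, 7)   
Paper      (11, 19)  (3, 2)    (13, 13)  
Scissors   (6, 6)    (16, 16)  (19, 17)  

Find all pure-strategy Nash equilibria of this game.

(Paper, Rock) and (Scissors, Scissors)

Check mutual best responses: a cell is a NE iff neither player can gain by unilaterally deviating.
Agent 1's best responses — vs Rock: Paper (payoff 11); vs Paper: Scissors (payoff 16); vs Scissors: Scissors (payoff 19).
Agent 2's best responses — vs Rock: Rock (payoff 10); vs Paper: Rock (payoff 19); vs Scissors: Scissors (payoff 17).
Mutual best responses occur at (Paper, Rock) and (Scissors, Scissors); at each, neither player gains by switching.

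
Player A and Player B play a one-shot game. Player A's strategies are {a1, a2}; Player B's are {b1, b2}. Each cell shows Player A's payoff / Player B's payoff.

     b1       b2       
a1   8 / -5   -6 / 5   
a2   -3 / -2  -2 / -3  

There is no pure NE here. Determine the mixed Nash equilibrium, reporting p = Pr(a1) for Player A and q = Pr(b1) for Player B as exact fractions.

p = 1/11, q = 4/15

Each player's mixing probability is pinned down by making the *other* player indifferent.
Player B indifferent between b1 and b2: p·(-5) + (1−p)·(-2) = p·5 + (1−p)·(-3) ⟹ (-2) + (-3)p = (-3) + 8p ⟹ p = 1/11.
Player A indifferent between a1 and a2: q·8 + (1−q)·(-6) = q·(-3) + (1−q)·(-2) ⟹ (-6) + 14q = (-2) + (-1)q ⟹ q = 4/15.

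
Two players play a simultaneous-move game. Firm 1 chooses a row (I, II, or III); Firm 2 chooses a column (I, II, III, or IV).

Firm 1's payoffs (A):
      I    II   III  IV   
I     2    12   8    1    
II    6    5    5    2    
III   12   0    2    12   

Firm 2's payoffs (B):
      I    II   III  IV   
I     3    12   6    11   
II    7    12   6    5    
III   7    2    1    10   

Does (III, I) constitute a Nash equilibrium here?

Holding Firm 2 at I: Firm 1 gets 12 from III, versus 2 from I, 6 from II. No profitable deviation for Firm 1.
Holding Firm 1 at III: Firm 2 gets 7 from I but could get 10 by switching to IV. Firm 2 has a profitable deviation.

No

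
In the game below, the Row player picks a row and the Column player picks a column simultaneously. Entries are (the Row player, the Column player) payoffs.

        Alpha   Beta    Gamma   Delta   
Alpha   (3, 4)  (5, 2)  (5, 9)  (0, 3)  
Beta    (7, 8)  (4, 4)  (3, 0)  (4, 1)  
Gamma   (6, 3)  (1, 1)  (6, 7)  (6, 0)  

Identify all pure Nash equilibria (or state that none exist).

(Beta, Alpha) and (Gamma, Gamma)

Find each player's best response to every opponent strategy; NE are the intersections.
The Row player's best responses — vs Alpha: Beta (payoff 7); vs Beta: Alpha (payoff 5); vs Gamma: Gamma (payoff 6); vs Delta: Gamma (payoff 6).
The Column player's best responses — vs Alpha: Gamma (payoff 9); vs Beta: Alpha (payoff 8); vs Gamma: Gamma (payoff 7).
Mutual best responses occur at (Beta, Alpha) and (Gamma, Gamma); at each, neither player gains by switching.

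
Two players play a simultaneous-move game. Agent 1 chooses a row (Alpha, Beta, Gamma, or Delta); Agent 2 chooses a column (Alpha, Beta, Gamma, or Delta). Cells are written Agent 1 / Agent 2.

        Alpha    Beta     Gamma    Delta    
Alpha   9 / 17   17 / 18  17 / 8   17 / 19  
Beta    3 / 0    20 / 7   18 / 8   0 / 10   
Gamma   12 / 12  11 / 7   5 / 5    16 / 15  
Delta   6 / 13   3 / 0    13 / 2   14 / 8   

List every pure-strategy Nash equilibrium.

Check mutual best responses: a cell is a NE iff neither player can gain by unilaterally deviating.
Agent 1's best responses — vs Alpha: Gamma (payoff 12); vs Beta: Beta (payoff 20); vs Gamma: Beta (payoff 18); vs Delta: Alpha (payoff 17).
Agent 2's best responses — vs Alpha: Delta (payoff 19); vs Beta: Delta (payoff 10); vs Gamma: Delta (payoff 15); vs Delta: Alpha (payoff 13).
The only mutual best response is (Alpha, Delta); neither player gains by switching there.

(Alpha, Delta)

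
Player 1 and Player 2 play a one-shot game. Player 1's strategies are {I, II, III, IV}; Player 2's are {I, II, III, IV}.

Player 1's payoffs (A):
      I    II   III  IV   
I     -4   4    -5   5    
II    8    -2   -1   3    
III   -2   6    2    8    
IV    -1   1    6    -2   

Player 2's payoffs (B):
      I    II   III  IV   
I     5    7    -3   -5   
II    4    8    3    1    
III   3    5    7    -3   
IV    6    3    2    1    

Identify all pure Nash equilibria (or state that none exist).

No pure-strategy Nash equilibrium

Find each player's best response to every opponent strategy; NE are the intersections.
Player 1's best responses — vs I: II (payoff 8); vs II: III (payoff 6); vs III: IV (payoff 6); vs IV: III (payoff 8).
Player 2's best responses — vs I: II (payoff 7); vs II: II (payoff 8); vs III: III (payoff 7); vs IV: I (payoff 6).
No cell has both players best-responding. For instance, Player 1's best reply to III is IV, but against IV Player 2 prefers I over III.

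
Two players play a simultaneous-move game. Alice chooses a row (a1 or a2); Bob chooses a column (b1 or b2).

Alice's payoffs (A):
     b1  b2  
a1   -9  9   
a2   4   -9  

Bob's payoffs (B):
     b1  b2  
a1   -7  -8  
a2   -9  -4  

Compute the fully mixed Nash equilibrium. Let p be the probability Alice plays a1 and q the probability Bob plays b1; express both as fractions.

p = 5/6, q = 18/31

Each player's mixing probability is pinned down by making the *other* player indifferent.
Bob indifferent between b1 and b2: p·(-7) + (1−p)·(-9) = p·(-8) + (1−p)·(-4) ⟹ (-9) + 2p = (-4) + (-4)p ⟹ p = 5/6.
Alice indifferent between a1 and a2: q·(-9) + (1−q)·9 = q·4 + (1−q)·(-9) ⟹ 9 + (-18)q = (-9) + 13q ⟹ q = 18/31.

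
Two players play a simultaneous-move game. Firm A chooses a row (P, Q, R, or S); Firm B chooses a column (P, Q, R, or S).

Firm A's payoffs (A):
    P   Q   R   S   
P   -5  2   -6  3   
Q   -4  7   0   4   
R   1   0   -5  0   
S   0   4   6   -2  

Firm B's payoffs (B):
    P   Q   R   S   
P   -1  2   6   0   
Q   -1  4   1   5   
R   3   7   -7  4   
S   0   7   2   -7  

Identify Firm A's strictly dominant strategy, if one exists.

Check whether one of Firm A's strategies beats all alternatives regardless of what the opponent does.
P is not dominant: against P, Q gives -4 > -5.
Q is not dominant: against P, R gives 1 > -4.
R is not dominant: against Q, P gives 2 > 0.
S is not dominant: against P, R gives 1 > 0.
No single strategy is best against every opponent action.

None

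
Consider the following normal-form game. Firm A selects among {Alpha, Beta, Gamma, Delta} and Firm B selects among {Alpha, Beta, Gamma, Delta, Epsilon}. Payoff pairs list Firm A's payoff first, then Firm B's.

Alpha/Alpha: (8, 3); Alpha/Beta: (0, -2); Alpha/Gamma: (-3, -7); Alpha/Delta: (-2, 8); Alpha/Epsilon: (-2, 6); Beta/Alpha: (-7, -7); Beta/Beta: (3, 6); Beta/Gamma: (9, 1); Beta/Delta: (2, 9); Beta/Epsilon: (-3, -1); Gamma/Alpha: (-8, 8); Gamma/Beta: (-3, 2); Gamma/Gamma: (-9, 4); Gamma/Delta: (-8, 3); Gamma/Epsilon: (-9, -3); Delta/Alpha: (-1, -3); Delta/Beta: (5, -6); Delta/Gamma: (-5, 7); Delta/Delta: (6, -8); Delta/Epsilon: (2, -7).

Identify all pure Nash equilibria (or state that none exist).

No pure-strategy Nash equilibrium

A profile is a Nash equilibrium when each player is best-responding to the other.
Firm A's best responses — vs Alpha: Alpha (payoff 8); vs Beta: Delta (payoff 5); vs Gamma: Beta (payoff 9); vs Delta: Delta (payoff 6); vs Epsilon: Delta (payoff 2).
Firm B's best responses — vs Alpha: Delta (payoff 8); vs Beta: Delta (payoff 9); vs Gamma: Alpha (payoff 8); vs Delta: Gamma (payoff 7).
No cell has both players best-responding. For instance, Firm A's best reply to Epsilon is Delta, but against Delta Firm B prefers Gamma over Epsilon.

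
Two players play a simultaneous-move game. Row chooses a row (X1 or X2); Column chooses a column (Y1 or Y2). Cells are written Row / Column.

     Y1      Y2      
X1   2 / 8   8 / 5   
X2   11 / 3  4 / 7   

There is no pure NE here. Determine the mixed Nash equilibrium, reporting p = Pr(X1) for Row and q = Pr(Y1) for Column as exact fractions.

p = 4/7, q = 4/13

Each player's mixing probability is pinned down by making the *other* player indifferent.
Column indifferent between Y1 and Y2: p·8 + (1−p)·3 = p·5 + (1−p)·7 ⟹ 3 + 5p = 7 + (-2)p ⟹ p = 4/7.
Row indifferent between X1 and X2: q·2 + (1−q)·8 = q·11 + (1−q)·4 ⟹ 8 + (-6)q = 4 + 7q ⟹ q = 4/13.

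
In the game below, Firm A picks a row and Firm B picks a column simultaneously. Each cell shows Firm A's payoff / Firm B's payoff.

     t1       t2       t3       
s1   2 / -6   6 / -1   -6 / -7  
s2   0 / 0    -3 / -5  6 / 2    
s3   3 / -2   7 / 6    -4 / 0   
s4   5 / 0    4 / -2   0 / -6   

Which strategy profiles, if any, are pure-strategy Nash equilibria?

A profile is a Nash equilibrium when each player is best-responding to the other.
Firm A's best responses — vs t1: s4 (payoff 5); vs t2: s3 (payoff 7); vs t3: s2 (payoff 6).
Firm B's best responses — vs s1: t2 (payoff -1); vs s2: t3 (payoff 2); vs s3: t2 (payoff 6); vs s4: t1 (payoff 0).
Mutual best responses occur at (s2, t3), (s3, t2), and (s4, t1); at each, neither player gains by switching.

(s2, t3), (s3, t2), and (s4, t1)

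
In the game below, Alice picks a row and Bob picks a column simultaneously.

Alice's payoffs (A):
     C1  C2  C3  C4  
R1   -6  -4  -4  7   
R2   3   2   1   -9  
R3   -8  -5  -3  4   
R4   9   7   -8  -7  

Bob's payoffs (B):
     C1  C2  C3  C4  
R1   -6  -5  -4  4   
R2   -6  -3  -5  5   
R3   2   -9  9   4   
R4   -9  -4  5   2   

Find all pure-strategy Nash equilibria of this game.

(R1, C4)

Check mutual best responses: a cell is a NE iff neither player can gain by unilaterally deviating.
Alice's best responses — vs C1: R4 (payoff 9); vs C2: R4 (payoff 7); vs C3: R2 (payoff 1); vs C4: R1 (payoff 7).
Bob's best responses — vs R1: C4 (payoff 4); vs R2: C4 (payoff 5); vs R3: C3 (payoff 9); vs R4: C3 (payoff 5).
The only mutual best response is (R1, C4); neither player gains by switching there.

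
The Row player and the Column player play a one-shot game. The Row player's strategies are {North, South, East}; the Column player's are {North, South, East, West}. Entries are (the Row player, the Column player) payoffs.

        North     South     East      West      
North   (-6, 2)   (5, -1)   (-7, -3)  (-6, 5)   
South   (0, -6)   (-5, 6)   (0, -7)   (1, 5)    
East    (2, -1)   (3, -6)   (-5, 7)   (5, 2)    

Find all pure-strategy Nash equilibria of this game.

Find each player's best response to every opponent strategy; NE are the intersections.
The Row player's best responses — vs North: East (payoff 2); vs South: North (payoff 5); vs East: South (payoff 0); vs West: East (payoff 5).
The Column player's best responses — vs North: West (payoff 5); vs South: South (payoff 6); vs East: East (payoff 7).
No cell has both players best-responding. For instance, the Row player's best reply to North is East, but against East the Column player prefers East over North.

None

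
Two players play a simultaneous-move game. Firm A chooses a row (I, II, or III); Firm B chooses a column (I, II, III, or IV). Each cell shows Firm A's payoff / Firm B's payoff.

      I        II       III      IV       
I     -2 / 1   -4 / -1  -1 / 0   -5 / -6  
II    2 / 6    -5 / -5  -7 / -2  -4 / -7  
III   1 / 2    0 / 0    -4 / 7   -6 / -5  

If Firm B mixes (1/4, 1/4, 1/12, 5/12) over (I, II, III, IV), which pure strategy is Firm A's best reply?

Compute Firm A's expected payoff from each pure strategy against the given mix.
I: (1/4)·(-2) + (1/4)·(-4) + (1/12)·(-1) + (5/12)·(-5) = -11/3
II: (1/4)·2 + (1/4)·(-5) + (1/12)·(-7) + (5/12)·(-4) = -3
III: (1/4)·1 + (1/4)·0 + (1/12)·(-4) + (5/12)·(-6) = -31/12
Highest expected payoff is -31/12, from III.

III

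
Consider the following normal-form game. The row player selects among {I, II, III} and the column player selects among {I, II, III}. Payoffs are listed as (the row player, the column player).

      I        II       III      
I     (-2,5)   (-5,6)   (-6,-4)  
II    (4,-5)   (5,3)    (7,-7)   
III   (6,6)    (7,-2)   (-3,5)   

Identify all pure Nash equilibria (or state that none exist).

Check mutual best responses: a cell is a NE iff neither player can gain by unilaterally deviating.
The row player's best responses — vs I: III (payoff 6); vs II: III (payoff 7); vs III: II (payoff 7).
The column player's best responses — vs I: II (payoff 6); vs II: II (payoff 3); vs III: I (payoff 6).
The only mutual best response is (III, I); neither player gains by switching there.

(III, I)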